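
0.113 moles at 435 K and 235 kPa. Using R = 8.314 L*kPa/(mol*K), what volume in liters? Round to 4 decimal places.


PV = nRT, solve for V = nRT / P.
nRT = 0.113 * 8.314 * 435 = 408.6747
V = 408.6747 / 235
V = 1.73904128 L, rounded to 4 dp:

1.7390 L


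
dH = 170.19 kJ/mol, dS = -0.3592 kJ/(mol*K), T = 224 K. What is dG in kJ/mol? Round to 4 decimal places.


Gibbs: dG = dH - T*dS (consistent units, dS already in kJ/(mol*K)).
T*dS = 224 * -0.3592 = -80.4608
dG = 170.19 - (-80.4608)
dG = 250.6508 kJ/mol, rounded to 4 dp:

250.6508 kJ/mol


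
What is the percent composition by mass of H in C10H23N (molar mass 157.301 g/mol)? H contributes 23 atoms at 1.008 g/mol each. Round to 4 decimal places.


pct = 100 * (n_elem * M_elem) / M_total
mass_contribution = 23 * 1.008 = 23.184 g/mol
pct = 100 * 23.184 / 157.301
pct = 14.73862213 %, rounded to 4 dp:

14.7386 %


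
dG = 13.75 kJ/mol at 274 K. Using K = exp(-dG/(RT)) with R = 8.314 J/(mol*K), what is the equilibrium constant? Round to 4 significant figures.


dG is in kJ/mol; multiply by 1000 to match R in J/(mol*K).
RT = 8.314 * 274 = 2278.036 J/mol
exponent = -dG*1000 / (RT) = -(13.75*1000) / 2278.036 = -6.0359011
K = exp(-6.0359011)
K = 0.0023913407, rounded to 4 significant figures:

0.002391


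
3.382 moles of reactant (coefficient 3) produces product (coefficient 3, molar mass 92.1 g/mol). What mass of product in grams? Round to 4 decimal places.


Use the coefficient ratio to convert reactant moles to product moles, then multiply by the product's molar mass.
moles_P = moles_R * (coeff_P / coeff_R) = 3.382 * (3/3) = 3.382
mass_P = moles_P * M_P = 3.382 * 92.1
mass_P = 311.4822 g, rounded to 4 dp:

311.4822 g


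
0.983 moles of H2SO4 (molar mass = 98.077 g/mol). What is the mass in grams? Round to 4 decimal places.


mass = n * M
mass = 0.983 * 98.077
mass = 96.409691 g, rounded to 4 dp:

96.4097 g


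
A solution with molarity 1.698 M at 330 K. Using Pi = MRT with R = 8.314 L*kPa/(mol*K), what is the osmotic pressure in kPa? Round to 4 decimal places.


Osmotic pressure (van't Hoff): Pi = M*R*T.
RT = 8.314 * 330 = 2743.62
Pi = 1.698 * 2743.62
Pi = 4658.66676 kPa, rounded to 4 dp:

4658.6668 kPa


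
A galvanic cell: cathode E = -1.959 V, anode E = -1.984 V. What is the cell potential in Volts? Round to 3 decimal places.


Standard cell potential: E_cell = E_cathode - E_anode.
E_cell = -1.959 - (-1.984)
E_cell = 0.025 V, rounded to 3 dp:

0.025 V


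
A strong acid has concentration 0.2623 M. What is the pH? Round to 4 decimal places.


A strong acid dissociates completely, so [H+] equals the given concentration.
pH = -log10([H+]) = -log10(0.2623)
pH = 0.58120171, rounded to 4 dp:

0.5812


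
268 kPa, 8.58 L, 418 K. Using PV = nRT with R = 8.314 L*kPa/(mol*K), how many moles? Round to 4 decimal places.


PV = nRT, solve for n = PV / (RT).
PV = 268 * 8.58 = 2299.44
RT = 8.314 * 418 = 3475.252
n = 2299.44 / 3475.252
n = 0.66166137 mol, rounded to 4 dp:

0.6617 mol


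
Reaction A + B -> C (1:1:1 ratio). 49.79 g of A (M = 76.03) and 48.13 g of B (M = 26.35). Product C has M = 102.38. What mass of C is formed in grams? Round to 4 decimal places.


Find moles of each reactant; the smaller value is the limiting reagent in a 1:1:1 reaction, so moles_C equals moles of the limiter.
n_A = mass_A / M_A = 49.79 / 76.03 = 0.654873 mol
n_B = mass_B / M_B = 48.13 / 26.35 = 1.826565 mol
Limiting reagent: A (smaller), n_limiting = 0.654873 mol
mass_C = n_limiting * M_C = 0.654873 * 102.38
mass_C = 67.04589774 g, rounded to 4 dp:

67.0459 g


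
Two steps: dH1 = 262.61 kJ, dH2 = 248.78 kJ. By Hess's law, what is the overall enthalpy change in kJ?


Hess's law: enthalpy is a state function, so add the step enthalpies.
dH_total = dH1 + dH2 = 262.61 + (248.78)
dH_total = 511.39 kJ:

511.39 kJ


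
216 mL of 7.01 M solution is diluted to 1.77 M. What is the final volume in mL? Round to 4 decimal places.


Dilution: M1*V1 = M2*V2, solve for V2.
V2 = M1*V1 / M2
V2 = 7.01 * 216 / 1.77
V2 = 1514.16 / 1.77
V2 = 855.45762712 mL, rounded to 4 dp:

855.4576 mL


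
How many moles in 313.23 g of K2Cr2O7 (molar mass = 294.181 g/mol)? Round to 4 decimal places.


n = mass / M
n = 313.23 / 294.181
n = 1.06475265 mol, rounded to 4 dp:

1.0648 mol


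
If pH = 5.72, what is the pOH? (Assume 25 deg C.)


At 25 deg C, pH + pOH = 14.
pOH = 14 - pH = 14 - 5.72
pOH = 8.28:

8.28


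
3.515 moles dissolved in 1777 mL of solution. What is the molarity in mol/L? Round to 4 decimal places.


Convert volume to liters: V_L = V_mL / 1000.
V_L = 1777 / 1000 = 1.777 L
M = n / V_L = 3.515 / 1.777
M = 1.9780529 mol/L, rounded to 4 dp:

1.9781 mol/L


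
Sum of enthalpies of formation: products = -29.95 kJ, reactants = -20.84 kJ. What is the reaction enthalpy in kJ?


dH_rxn = sum(dH_f products) - sum(dH_f reactants)
dH_rxn = -29.95 - (-20.84)
dH_rxn = -9.11 kJ:

-9.11 kJ


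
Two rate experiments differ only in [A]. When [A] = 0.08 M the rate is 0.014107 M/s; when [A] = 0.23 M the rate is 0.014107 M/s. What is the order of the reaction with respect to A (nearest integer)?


Rate is proportional to [A]^n, so rate2/rate1 = ([A]2/[A]1)^n. Take logs to solve for n.
rate2/rate1 = 0.014107 / 0.014107 = 1.0
[A]2/[A]1 = 0.23 / 0.08 = 2.875
n = ln(1.0) / ln(2.875) = 0.0
Nearest integer order:

0


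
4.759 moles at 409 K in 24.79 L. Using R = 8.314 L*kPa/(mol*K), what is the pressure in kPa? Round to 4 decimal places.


PV = nRT, solve for P = nRT / V.
nRT = 4.759 * 8.314 * 409 = 16182.6273
P = 16182.6273 / 24.79
P = 652.78851553 kPa, rounded to 4 dp:

652.7885 kPa


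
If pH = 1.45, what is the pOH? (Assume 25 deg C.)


At 25 deg C, pH + pOH = 14.
pOH = 14 - pH = 14 - 1.45
pOH = 12.55:

12.55


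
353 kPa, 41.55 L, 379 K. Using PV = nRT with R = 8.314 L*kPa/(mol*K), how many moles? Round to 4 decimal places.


PV = nRT, solve for n = PV / (RT).
PV = 353 * 41.55 = 14667.15
RT = 8.314 * 379 = 3151.006
n = 14667.15 / 3151.006
n = 4.65475153 mol, rounded to 4 dp:

4.6548 mol


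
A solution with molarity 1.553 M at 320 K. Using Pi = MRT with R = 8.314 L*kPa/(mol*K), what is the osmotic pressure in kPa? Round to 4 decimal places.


Osmotic pressure (van't Hoff): Pi = M*R*T.
RT = 8.314 * 320 = 2660.48
Pi = 1.553 * 2660.48
Pi = 4131.72544 kPa, rounded to 4 dp:

4131.7254 kPa


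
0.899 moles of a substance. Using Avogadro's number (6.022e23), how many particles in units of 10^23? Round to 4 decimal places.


N = n * NA, then divide by 1e23 for the requested units.
N / 1e23 = n * 6.022
N / 1e23 = 0.899 * 6.022
N / 1e23 = 5.413778, rounded to 4 dp:

5.4138


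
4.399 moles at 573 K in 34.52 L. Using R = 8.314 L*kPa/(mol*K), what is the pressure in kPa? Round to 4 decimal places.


PV = nRT, solve for P = nRT / V.
nRT = 4.399 * 8.314 * 573 = 20956.4929
P = 20956.4929 / 34.52
P = 607.08264484 kPa, rounded to 4 dp:

607.0826 kPa


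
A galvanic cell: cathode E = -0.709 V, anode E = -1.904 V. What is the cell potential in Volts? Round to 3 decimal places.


Standard cell potential: E_cell = E_cathode - E_anode.
E_cell = -0.709 - (-1.904)
E_cell = 1.195 V, rounded to 3 dp:

1.195 V


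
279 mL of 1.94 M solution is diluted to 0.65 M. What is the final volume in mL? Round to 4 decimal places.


Dilution: M1*V1 = M2*V2, solve for V2.
V2 = M1*V1 / M2
V2 = 1.94 * 279 / 0.65
V2 = 541.26 / 0.65
V2 = 832.70769231 mL, rounded to 4 dp:

832.7077 mL


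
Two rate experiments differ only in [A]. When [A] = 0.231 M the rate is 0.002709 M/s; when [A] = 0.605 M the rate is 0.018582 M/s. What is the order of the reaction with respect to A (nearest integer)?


Rate is proportional to [A]^n, so rate2/rate1 = ([A]2/[A]1)^n. Take logs to solve for n.
rate2/rate1 = 0.018582 / 0.002709 = 6.8594
[A]2/[A]1 = 0.605 / 0.231 = 2.619
n = ln(6.8594) / ln(2.619) = 2.0
Nearest integer order:

2


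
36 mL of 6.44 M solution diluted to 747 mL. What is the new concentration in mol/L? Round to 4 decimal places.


Dilution: M1*V1 = M2*V2, solve for M2.
M2 = M1*V1 / V2
M2 = 6.44 * 36 / 747
M2 = 231.84 / 747
M2 = 0.31036145 mol/L, rounded to 4 dp:

0.3104 mol/L


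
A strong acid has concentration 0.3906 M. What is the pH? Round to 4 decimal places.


A strong acid dissociates completely, so [H+] equals the given concentration.
pH = -log10([H+]) = -log10(0.3906)
pH = 0.40826776, rounded to 4 dp:

0.4083


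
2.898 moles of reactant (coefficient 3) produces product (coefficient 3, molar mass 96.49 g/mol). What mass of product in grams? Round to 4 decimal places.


Use the coefficient ratio to convert reactant moles to product moles, then multiply by the product's molar mass.
moles_P = moles_R * (coeff_P / coeff_R) = 2.898 * (3/3) = 2.898
mass_P = moles_P * M_P = 2.898 * 96.49
mass_P = 279.62802 g, rounded to 4 dp:

279.6280 g


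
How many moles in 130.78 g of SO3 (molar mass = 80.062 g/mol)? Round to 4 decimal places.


n = mass / M
n = 130.78 / 80.062
n = 1.63348405 mol, rounded to 4 dp:

1.6335 mol


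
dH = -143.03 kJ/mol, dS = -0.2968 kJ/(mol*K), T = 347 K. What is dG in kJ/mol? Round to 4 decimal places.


Gibbs: dG = dH - T*dS (consistent units, dS already in kJ/(mol*K)).
T*dS = 347 * -0.2968 = -102.9896
dG = -143.03 - (-102.9896)
dG = -40.0404 kJ/mol, rounded to 4 dp:

-40.0404 kJ/mol


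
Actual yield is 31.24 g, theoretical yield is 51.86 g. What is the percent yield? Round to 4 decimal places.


% yield = 100 * actual / theoretical
% yield = 100 * 31.24 / 51.86
% yield = 60.23910528 %, rounded to 4 dp:

60.2391 %


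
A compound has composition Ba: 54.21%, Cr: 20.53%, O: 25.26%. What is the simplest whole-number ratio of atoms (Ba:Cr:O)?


Assume 100 g of compound, divide each mass% by atomic mass to get moles, then normalize by the smallest to get a raw atom ratio.
Moles per 100 g: Ba: 54.21/137.327 = 0.3948, Cr: 20.53/51.996 = 0.3948, O: 25.26/15.999 = 1.5788
Raw ratio (divide by min = 0.3948): Ba: 1.0, Cr: 1.0, O: 4.0
Multiply by 1 to clear fractions: Ba: 1.0 ~= 1, Cr: 1.0 ~= 1, O: 4.0 ~= 4
Reduce by GCD to get the simplest whole-number ratio:

1:1:4


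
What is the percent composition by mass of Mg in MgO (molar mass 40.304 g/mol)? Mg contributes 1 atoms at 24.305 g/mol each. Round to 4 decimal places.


pct = 100 * (n_elem * M_elem) / M_total
mass_contribution = 1 * 24.305 = 24.305 g/mol
pct = 100 * 24.305 / 40.304
pct = 60.30418817 %, rounded to 4 dp:

60.3042 %


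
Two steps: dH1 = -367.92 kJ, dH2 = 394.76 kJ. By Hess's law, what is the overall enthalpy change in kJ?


Hess's law: enthalpy is a state function, so add the step enthalpies.
dH_total = dH1 + dH2 = -367.92 + (394.76)
dH_total = 26.84 kJ:

26.84 kJ


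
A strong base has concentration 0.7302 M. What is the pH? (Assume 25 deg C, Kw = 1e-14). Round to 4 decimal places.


A strong base dissociates completely, so [OH-] equals the given concentration.
pOH = -log10([OH-]) = -log10(0.7302) = 0.136558
pH = 14 - pOH = 14 - 0.136558
pH = 13.863442, rounded to 4 dp:

13.8634


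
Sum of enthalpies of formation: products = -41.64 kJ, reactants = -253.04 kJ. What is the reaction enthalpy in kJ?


dH_rxn = sum(dH_f products) - sum(dH_f reactants)
dH_rxn = -41.64 - (-253.04)
dH_rxn = 211.4 kJ:

211.40 kJ


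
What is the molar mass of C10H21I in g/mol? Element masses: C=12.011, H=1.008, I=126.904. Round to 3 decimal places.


M = sum(count * atomic_mass) over atoms.
M = 10*12.011 + 21*1.008 + 1*126.904
M = 120.11 + 21.168 + 126.904
M = 268.182 g/mol, rounded to 3 dp:

268.182 g/mol


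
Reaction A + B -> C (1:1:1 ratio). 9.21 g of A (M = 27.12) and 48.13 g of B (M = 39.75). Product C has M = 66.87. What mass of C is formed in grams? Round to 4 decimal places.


Find moles of each reactant; the smaller value is the limiting reagent in a 1:1:1 reaction, so moles_C equals moles of the limiter.
n_A = mass_A / M_A = 9.21 / 27.12 = 0.339602 mol
n_B = mass_B / M_B = 48.13 / 39.75 = 1.210818 mol
Limiting reagent: A (smaller), n_limiting = 0.339602 mol
mass_C = n_limiting * M_C = 0.339602 * 66.87
mass_C = 22.70918574 g, rounded to 4 dp:

22.7092 g


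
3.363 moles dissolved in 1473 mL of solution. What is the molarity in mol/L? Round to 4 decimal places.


Convert volume to liters: V_L = V_mL / 1000.
V_L = 1473 / 1000 = 1.473 L
M = n / V_L = 3.363 / 1.473
M = 2.28309572 mol/L, rounded to 4 dp:

2.2831 mol/L


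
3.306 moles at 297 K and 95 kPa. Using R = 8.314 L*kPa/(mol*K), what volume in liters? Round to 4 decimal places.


PV = nRT, solve for V = nRT / P.
nRT = 3.306 * 8.314 * 297 = 8163.3669
V = 8163.3669 / 95
V = 85.93017789 L, rounded to 4 dp:

85.9302 L


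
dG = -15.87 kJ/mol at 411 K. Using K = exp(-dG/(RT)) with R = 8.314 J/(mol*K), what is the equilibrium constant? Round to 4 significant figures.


dG is in kJ/mol; multiply by 1000 to match R in J/(mol*K).
RT = 8.314 * 411 = 3417.054 J/mol
exponent = -dG*1000 / (RT) = -(-15.87*1000) / 3417.054 = 4.64435154
K = exp(4.64435154)
K = 103.99591, rounded to 4 significant figures:

104.0


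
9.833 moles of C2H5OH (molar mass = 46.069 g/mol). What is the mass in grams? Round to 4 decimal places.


mass = n * M
mass = 9.833 * 46.069
mass = 452.996477 g, rounded to 4 dp:

452.9965 g


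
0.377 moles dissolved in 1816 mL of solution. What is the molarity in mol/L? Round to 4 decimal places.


Convert volume to liters: V_L = V_mL / 1000.
V_L = 1816 / 1000 = 1.816 L
M = n / V_L = 0.377 / 1.816
M = 0.20759912 mol/L, rounded to 4 dp:

0.2076 mol/L


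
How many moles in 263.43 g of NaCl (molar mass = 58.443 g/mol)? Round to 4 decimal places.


n = mass / M
n = 263.43 / 58.443
n = 4.50746882 mol, rounded to 4 dp:

4.5075 mol


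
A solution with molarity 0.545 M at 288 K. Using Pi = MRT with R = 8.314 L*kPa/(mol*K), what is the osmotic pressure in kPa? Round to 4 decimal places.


Osmotic pressure (van't Hoff): Pi = M*R*T.
RT = 8.314 * 288 = 2394.432
Pi = 0.545 * 2394.432
Pi = 1304.96544 kPa, rounded to 4 dp:

1304.9654 kPa


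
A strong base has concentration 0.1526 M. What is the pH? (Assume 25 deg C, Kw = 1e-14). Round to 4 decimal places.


A strong base dissociates completely, so [OH-] equals the given concentration.
pOH = -log10([OH-]) = -log10(0.1526) = 0.816445
pH = 14 - pOH = 14 - 0.816445
pH = 13.183555, rounded to 4 dp:

13.1836


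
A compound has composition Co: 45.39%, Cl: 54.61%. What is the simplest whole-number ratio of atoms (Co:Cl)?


Assume 100 g of compound, divide each mass% by atomic mass to get moles, then normalize by the smallest to get a raw atom ratio.
Moles per 100 g: Co: 45.39/58.933 = 0.7702, Cl: 54.61/35.453 = 1.5403
Raw ratio (divide by min = 0.7702): Co: 1.0, Cl: 2.0
Multiply by 1 to clear fractions: Co: 1.0 ~= 1, Cl: 2.0 ~= 2
Reduce by GCD to get the simplest whole-number ratio:

1:2


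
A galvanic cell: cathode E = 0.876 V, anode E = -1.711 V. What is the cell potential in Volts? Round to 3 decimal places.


Standard cell potential: E_cell = E_cathode - E_anode.
E_cell = 0.876 - (-1.711)
E_cell = 2.587 V, rounded to 3 dp:

2.587 V


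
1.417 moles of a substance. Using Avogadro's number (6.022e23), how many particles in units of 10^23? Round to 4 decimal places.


N = n * NA, then divide by 1e23 for the requested units.
N / 1e23 = n * 6.022
N / 1e23 = 1.417 * 6.022
N / 1e23 = 8.533174, rounded to 4 dp:

8.5332


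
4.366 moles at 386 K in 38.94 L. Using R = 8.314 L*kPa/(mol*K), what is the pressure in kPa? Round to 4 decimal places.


PV = nRT, solve for P = nRT / V.
nRT = 4.366 * 8.314 * 386 = 14011.3847
P = 14011.3847 / 38.94
P = 359.81984335 kPa, rounded to 4 dp:

359.8198 kPa


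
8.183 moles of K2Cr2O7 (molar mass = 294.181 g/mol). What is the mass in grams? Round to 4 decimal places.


mass = n * M
mass = 8.183 * 294.181
mass = 2407.283123 g, rounded to 4 dp:

2407.2831 g


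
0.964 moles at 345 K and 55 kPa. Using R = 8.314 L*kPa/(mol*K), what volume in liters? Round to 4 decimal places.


PV = nRT, solve for V = nRT / P.
nRT = 0.964 * 8.314 * 345 = 2765.0701
V = 2765.0701 / 55
V = 50.27400182 L, rounded to 4 dp:

50.2740 L


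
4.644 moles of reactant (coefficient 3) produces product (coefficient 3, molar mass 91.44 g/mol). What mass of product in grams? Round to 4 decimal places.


Use the coefficient ratio to convert reactant moles to product moles, then multiply by the product's molar mass.
moles_P = moles_R * (coeff_P / coeff_R) = 4.644 * (3/3) = 4.644
mass_P = moles_P * M_P = 4.644 * 91.44
mass_P = 424.64736 g, rounded to 4 dp:

424.6474 g


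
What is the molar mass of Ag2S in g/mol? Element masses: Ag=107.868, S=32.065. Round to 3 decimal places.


M = sum(count * atomic_mass) over atoms.
M = 2*107.868 + 1*32.065
M = 215.736 + 32.065
M = 247.801 g/mol, rounded to 3 dp:

247.801 g/mol


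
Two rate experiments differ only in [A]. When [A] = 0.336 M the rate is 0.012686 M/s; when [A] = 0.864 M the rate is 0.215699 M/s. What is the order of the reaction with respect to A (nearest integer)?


Rate is proportional to [A]^n, so rate2/rate1 = ([A]2/[A]1)^n. Take logs to solve for n.
rate2/rate1 = 0.215699 / 0.012686 = 17.0029
[A]2/[A]1 = 0.864 / 0.336 = 2.5714
n = ln(17.0029) / ln(2.5714) = 3.0
Nearest integer order:

3


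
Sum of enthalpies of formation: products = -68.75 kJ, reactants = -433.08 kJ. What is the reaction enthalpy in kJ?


dH_rxn = sum(dH_f products) - sum(dH_f reactants)
dH_rxn = -68.75 - (-433.08)
dH_rxn = 364.33 kJ:

364.33 kJ


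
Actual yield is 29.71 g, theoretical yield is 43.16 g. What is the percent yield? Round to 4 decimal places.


% yield = 100 * actual / theoretical
% yield = 100 * 29.71 / 43.16
% yield = 68.83688601 %, rounded to 4 dp:

68.8369 %


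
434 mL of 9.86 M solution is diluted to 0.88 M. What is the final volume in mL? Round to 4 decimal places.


Dilution: M1*V1 = M2*V2, solve for V2.
V2 = M1*V1 / M2
V2 = 9.86 * 434 / 0.88
V2 = 4279.24 / 0.88
V2 = 4862.77272727 mL, rounded to 4 dp:

4862.7727 mL


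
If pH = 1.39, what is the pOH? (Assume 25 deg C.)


At 25 deg C, pH + pOH = 14.
pOH = 14 - pH = 14 - 1.39
pOH = 12.61:

12.61


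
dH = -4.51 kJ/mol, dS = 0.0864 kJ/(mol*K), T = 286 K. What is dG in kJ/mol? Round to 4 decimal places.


Gibbs: dG = dH - T*dS (consistent units, dS already in kJ/(mol*K)).
T*dS = 286 * 0.0864 = 24.7104
dG = -4.51 - (24.7104)
dG = -29.2204 kJ/mol, rounded to 4 dp:

-29.2204 kJ/mol


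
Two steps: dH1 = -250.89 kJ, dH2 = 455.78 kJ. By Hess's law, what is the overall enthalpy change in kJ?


Hess's law: enthalpy is a state function, so add the step enthalpies.
dH_total = dH1 + dH2 = -250.89 + (455.78)
dH_total = 204.89 kJ:

204.89 kJ


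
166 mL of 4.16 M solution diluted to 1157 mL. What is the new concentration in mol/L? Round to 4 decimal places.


Dilution: M1*V1 = M2*V2, solve for M2.
M2 = M1*V1 / V2
M2 = 4.16 * 166 / 1157
M2 = 690.56 / 1157
M2 = 0.59685393 mol/L, rounded to 4 dp:

0.5969 mol/L


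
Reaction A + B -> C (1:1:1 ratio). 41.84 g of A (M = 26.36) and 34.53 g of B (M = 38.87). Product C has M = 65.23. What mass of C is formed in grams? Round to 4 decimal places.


Find moles of each reactant; the smaller value is the limiting reagent in a 1:1:1 reaction, so moles_C equals moles of the limiter.
n_A = mass_A / M_A = 41.84 / 26.36 = 1.587253 mol
n_B = mass_B / M_B = 34.53 / 38.87 = 0.888346 mol
Limiting reagent: B (smaller), n_limiting = 0.888346 mol
mass_C = n_limiting * M_C = 0.888346 * 65.23
mass_C = 57.94680958 g, rounded to 4 dp:

57.9468 g


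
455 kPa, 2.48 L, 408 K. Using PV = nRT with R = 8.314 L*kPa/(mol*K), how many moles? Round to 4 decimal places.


PV = nRT, solve for n = PV / (RT).
PV = 455 * 2.48 = 1128.4
RT = 8.314 * 408 = 3392.112
n = 1128.4 / 3392.112
n = 0.33265411 mol, rounded to 4 dp:

0.3327 mol


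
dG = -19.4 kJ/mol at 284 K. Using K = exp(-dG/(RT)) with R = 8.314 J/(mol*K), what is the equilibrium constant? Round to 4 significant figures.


dG is in kJ/mol; multiply by 1000 to match R in J/(mol*K).
RT = 8.314 * 284 = 2361.176 J/mol
exponent = -dG*1000 / (RT) = -(-19.4*1000) / 2361.176 = 8.21624479
K = exp(8.21624479)
K = 3700.5798, rounded to 4 significant figures:

3701


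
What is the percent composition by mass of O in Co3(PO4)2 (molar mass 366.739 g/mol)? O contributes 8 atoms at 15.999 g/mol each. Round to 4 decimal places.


pct = 100 * (n_elem * M_elem) / M_total
mass_contribution = 8 * 15.999 = 127.992 g/mol
pct = 100 * 127.992 / 366.739
pct = 34.90002427 %, rounded to 4 dp:

34.9000 %


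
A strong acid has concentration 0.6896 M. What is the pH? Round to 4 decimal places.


A strong acid dissociates completely, so [H+] equals the given concentration.
pH = -log10([H+]) = -log10(0.6896)
pH = 0.16140275, rounded to 4 dp:

0.1614


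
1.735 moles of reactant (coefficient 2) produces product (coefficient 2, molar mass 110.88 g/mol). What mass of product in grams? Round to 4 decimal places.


Use the coefficient ratio to convert reactant moles to product moles, then multiply by the product's molar mass.
moles_P = moles_R * (coeff_P / coeff_R) = 1.735 * (2/2) = 1.735
mass_P = moles_P * M_P = 1.735 * 110.88
mass_P = 192.3768 g, rounded to 4 dp:

192.3768 g


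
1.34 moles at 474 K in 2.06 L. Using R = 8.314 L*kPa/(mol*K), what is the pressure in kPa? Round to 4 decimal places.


PV = nRT, solve for P = nRT / V.
nRT = 1.34 * 8.314 * 474 = 5280.7202
P = 5280.7202 / 2.06
P = 2563.45640777 kPa, rounded to 4 dp:

2563.4564 kPa


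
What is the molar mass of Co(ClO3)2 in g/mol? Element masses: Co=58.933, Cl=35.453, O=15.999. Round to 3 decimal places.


M = sum(count * atomic_mass) over atoms.
M = 1*58.933 + 2*35.453 + 6*15.999
M = 58.933 + 70.906 + 95.994
M = 225.833 g/mol, rounded to 3 dp:

225.833 g/mol


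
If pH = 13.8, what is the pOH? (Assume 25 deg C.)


At 25 deg C, pH + pOH = 14.
pOH = 14 - pH = 14 - 13.8
pOH = 0.2:

0.20


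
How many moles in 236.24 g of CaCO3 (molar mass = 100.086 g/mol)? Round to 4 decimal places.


n = mass / M
n = 236.24 / 100.086
n = 2.36037008 mol, rounded to 4 dp:

2.3604 mol


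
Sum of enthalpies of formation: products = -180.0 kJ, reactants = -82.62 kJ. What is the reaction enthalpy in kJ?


dH_rxn = sum(dH_f products) - sum(dH_f reactants)
dH_rxn = -180.0 - (-82.62)
dH_rxn = -97.38 kJ:

-97.38 kJ


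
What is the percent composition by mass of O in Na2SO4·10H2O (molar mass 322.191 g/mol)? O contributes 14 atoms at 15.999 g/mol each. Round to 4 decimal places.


pct = 100 * (n_elem * M_elem) / M_total
mass_contribution = 14 * 15.999 = 223.986 g/mol
pct = 100 * 223.986 / 322.191
pct = 69.51963276 %, rounded to 4 dp:

69.5196 %


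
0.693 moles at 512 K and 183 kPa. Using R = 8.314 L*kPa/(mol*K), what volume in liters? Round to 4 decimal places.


PV = nRT, solve for V = nRT / P.
nRT = 0.693 * 8.314 * 512 = 2949.9402
V = 2949.9402 / 183
V = 16.1198918 L, rounded to 4 dp:

16.1199 L


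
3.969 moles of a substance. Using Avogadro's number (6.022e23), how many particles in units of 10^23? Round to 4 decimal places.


N = n * NA, then divide by 1e23 for the requested units.
N / 1e23 = n * 6.022
N / 1e23 = 3.969 * 6.022
N / 1e23 = 23.901318, rounded to 4 dp:

23.9013


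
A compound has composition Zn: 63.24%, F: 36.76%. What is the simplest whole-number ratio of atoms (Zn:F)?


Assume 100 g of compound, divide each mass% by atomic mass to get moles, then normalize by the smallest to get a raw atom ratio.
Moles per 100 g: Zn: 63.24/65.38 = 0.9673, F: 36.76/18.998 = 1.9349
Raw ratio (divide by min = 0.9673): Zn: 1.0, F: 2.0
Multiply by 1 to clear fractions: Zn: 1.0 ~= 1, F: 2.0 ~= 2
Reduce by GCD to get the simplest whole-number ratio:

1:2


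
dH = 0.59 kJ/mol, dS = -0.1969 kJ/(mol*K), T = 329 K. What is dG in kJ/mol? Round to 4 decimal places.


Gibbs: dG = dH - T*dS (consistent units, dS already in kJ/(mol*K)).
T*dS = 329 * -0.1969 = -64.7801
dG = 0.59 - (-64.7801)
dG = 65.3701 kJ/mol, rounded to 4 dp:

65.3701 kJ/mol


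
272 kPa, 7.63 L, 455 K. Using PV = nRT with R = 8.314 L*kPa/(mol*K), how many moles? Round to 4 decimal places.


PV = nRT, solve for n = PV / (RT).
PV = 272 * 7.63 = 2075.36
RT = 8.314 * 455 = 3782.87
n = 2075.36 / 3782.87
n = 0.54862049 mol, rounded to 4 dp:

0.5486 mol


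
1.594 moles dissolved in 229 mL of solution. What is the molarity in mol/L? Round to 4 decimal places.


Convert volume to liters: V_L = V_mL / 1000.
V_L = 229 / 1000 = 0.229 L
M = n / V_L = 1.594 / 0.229
M = 6.96069869 mol/L, rounded to 4 dp:

6.9607 mol/L


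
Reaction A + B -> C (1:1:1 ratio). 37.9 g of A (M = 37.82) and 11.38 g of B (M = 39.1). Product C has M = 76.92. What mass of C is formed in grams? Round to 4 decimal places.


Find moles of each reactant; the smaller value is the limiting reagent in a 1:1:1 reaction, so moles_C equals moles of the limiter.
n_A = mass_A / M_A = 37.9 / 37.82 = 1.002115 mol
n_B = mass_B / M_B = 11.38 / 39.1 = 0.291049 mol
Limiting reagent: B (smaller), n_limiting = 0.291049 mol
mass_C = n_limiting * M_C = 0.291049 * 76.92
mass_C = 22.38748908 g, rounded to 4 dp:

22.3875 g


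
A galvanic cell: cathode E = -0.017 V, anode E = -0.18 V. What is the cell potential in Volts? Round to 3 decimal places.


Standard cell potential: E_cell = E_cathode - E_anode.
E_cell = -0.017 - (-0.18)
E_cell = 0.163 V, rounded to 3 dp:

0.163 V


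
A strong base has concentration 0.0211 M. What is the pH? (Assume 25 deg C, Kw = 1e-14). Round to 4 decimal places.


A strong base dissociates completely, so [OH-] equals the given concentration.
pOH = -log10([OH-]) = -log10(0.0211) = 1.675718
pH = 14 - pOH = 14 - 1.675718
pH = 12.324282, rounded to 4 dp:

12.3243


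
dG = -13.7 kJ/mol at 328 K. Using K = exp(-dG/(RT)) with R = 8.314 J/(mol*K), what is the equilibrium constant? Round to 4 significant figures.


dG is in kJ/mol; multiply by 1000 to match R in J/(mol*K).
RT = 8.314 * 328 = 2726.992 J/mol
exponent = -dG*1000 / (RT) = -(-13.7*1000) / 2726.992 = 5.02385046
K = exp(5.02385046)
K = 151.99543, rounded to 4 significant figures:

152.0


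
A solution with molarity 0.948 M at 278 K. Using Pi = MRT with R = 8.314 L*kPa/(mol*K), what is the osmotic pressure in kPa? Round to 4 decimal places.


Osmotic pressure (van't Hoff): Pi = M*R*T.
RT = 8.314 * 278 = 2311.292
Pi = 0.948 * 2311.292
Pi = 2191.104816 kPa, rounded to 4 dp:

2191.1048 kPa


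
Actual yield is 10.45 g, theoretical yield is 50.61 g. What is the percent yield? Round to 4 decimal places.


% yield = 100 * actual / theoretical
% yield = 100 * 10.45 / 50.61
% yield = 20.64809326 %, rounded to 4 dp:

20.6481 %


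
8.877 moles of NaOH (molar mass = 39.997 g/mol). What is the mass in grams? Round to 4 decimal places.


mass = n * M
mass = 8.877 * 39.997
mass = 355.053369 g, rounded to 4 dp:

355.0534 g


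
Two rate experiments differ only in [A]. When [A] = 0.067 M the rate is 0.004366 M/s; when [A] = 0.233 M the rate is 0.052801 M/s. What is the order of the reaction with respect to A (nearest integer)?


Rate is proportional to [A]^n, so rate2/rate1 = ([A]2/[A]1)^n. Take logs to solve for n.
rate2/rate1 = 0.052801 / 0.004366 = 12.0937
[A]2/[A]1 = 0.233 / 0.067 = 3.4776
n = ln(12.0937) / ln(3.4776) = 2.0
Nearest integer order:

2


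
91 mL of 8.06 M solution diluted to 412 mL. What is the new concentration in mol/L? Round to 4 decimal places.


Dilution: M1*V1 = M2*V2, solve for M2.
M2 = M1*V1 / V2
M2 = 8.06 * 91 / 412
M2 = 733.46 / 412
M2 = 1.78024272 mol/L, rounded to 4 dp:

1.7802 mol/L


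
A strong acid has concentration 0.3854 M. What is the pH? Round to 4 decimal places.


A strong acid dissociates completely, so [H+] equals the given concentration.
pH = -log10([H+]) = -log10(0.3854)
pH = 0.41408829, rounded to 4 dp:

0.4141


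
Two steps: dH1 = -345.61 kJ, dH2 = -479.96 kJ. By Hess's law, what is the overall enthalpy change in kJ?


Hess's law: enthalpy is a state function, so add the step enthalpies.
dH_total = dH1 + dH2 = -345.61 + (-479.96)
dH_total = -825.57 kJ:

-825.57 kJ


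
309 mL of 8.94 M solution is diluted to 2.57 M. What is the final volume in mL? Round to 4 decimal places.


Dilution: M1*V1 = M2*V2, solve for V2.
V2 = M1*V1 / M2
V2 = 8.94 * 309 / 2.57
V2 = 2762.46 / 2.57
V2 = 1074.88715953 mL, rounded to 4 dp:

1074.8872 mL


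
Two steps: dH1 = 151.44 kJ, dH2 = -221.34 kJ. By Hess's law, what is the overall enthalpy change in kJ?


Hess's law: enthalpy is a state function, so add the step enthalpies.
dH_total = dH1 + dH2 = 151.44 + (-221.34)
dH_total = -69.9 kJ:

-69.90 kJ


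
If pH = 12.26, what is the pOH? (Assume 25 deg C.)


At 25 deg C, pH + pOH = 14.
pOH = 14 - pH = 14 - 12.26
pOH = 1.74:

1.74


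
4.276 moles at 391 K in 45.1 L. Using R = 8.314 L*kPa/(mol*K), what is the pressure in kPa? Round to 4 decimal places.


PV = nRT, solve for P = nRT / V.
nRT = 4.276 * 8.314 * 391 = 13900.3096
P = 13900.3096 / 45.1
P = 308.21085588 kPa, rounded to 4 dp:

308.2109 kPa


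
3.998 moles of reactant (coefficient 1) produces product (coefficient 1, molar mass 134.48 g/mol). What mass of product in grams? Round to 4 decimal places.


Use the coefficient ratio to convert reactant moles to product moles, then multiply by the product's molar mass.
moles_P = moles_R * (coeff_P / coeff_R) = 3.998 * (1/1) = 3.998
mass_P = moles_P * M_P = 3.998 * 134.48
mass_P = 537.65104 g, rounded to 4 dp:

537.6510 g


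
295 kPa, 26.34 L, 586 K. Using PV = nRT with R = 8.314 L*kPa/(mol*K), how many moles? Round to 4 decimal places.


PV = nRT, solve for n = PV / (RT).
PV = 295 * 26.34 = 7770.3
RT = 8.314 * 586 = 4872.004
n = 7770.3 / 4872.004
n = 1.59488785 mol, rounded to 4 dp:

1.5949 mol


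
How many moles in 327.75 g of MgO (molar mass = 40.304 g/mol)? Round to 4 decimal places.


n = mass / M
n = 327.75 / 40.304
n = 8.1319472 mol, rounded to 4 dp:

8.1319 mol


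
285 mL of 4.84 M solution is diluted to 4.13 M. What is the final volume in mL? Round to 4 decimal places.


Dilution: M1*V1 = M2*V2, solve for V2.
V2 = M1*V1 / M2
V2 = 4.84 * 285 / 4.13
V2 = 1379.4 / 4.13
V2 = 333.99515738 mL, rounded to 4 dp:

333.9952 mL


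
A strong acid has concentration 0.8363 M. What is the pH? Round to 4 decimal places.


A strong acid dissociates completely, so [H+] equals the given concentration.
pH = -log10([H+]) = -log10(0.8363)
pH = 0.0776379, rounded to 4 dp:

0.0776


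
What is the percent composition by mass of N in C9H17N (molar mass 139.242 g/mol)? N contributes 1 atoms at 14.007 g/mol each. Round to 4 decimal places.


pct = 100 * (n_elem * M_elem) / M_total
mass_contribution = 1 * 14.007 = 14.007 g/mol
pct = 100 * 14.007 / 139.242
pct = 10.05946482 %, rounded to 4 dp:

10.0595 %


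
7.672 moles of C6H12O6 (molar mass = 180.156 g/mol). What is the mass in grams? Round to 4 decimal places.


mass = n * M
mass = 7.672 * 180.156
mass = 1382.156832 g, rounded to 4 dp:

1382.1568 g


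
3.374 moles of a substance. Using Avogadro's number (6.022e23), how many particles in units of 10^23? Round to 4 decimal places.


N = n * NA, then divide by 1e23 for the requested units.
N / 1e23 = n * 6.022
N / 1e23 = 3.374 * 6.022
N / 1e23 = 20.318228, rounded to 4 dp:

20.3182


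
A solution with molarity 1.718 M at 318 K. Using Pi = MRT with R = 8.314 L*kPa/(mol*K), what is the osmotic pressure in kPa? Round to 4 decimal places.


Osmotic pressure (van't Hoff): Pi = M*R*T.
RT = 8.314 * 318 = 2643.852
Pi = 1.718 * 2643.852
Pi = 4542.137736 kPa, rounded to 4 dp:

4542.1377 kPa


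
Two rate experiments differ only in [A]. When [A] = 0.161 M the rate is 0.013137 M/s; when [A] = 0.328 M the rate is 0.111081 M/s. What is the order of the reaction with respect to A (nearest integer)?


Rate is proportional to [A]^n, so rate2/rate1 = ([A]2/[A]1)^n. Take logs to solve for n.
rate2/rate1 = 0.111081 / 0.013137 = 8.4556
[A]2/[A]1 = 0.328 / 0.161 = 2.0373
n = ln(8.4556) / ln(2.0373) = 3.0
Nearest integer order:

3


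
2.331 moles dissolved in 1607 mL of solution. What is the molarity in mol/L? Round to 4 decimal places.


Convert volume to liters: V_L = V_mL / 1000.
V_L = 1607 / 1000 = 1.607 L
M = n / V_L = 2.331 / 1.607
M = 1.45052894 mol/L, rounded to 4 dp:

1.4505 mol/L


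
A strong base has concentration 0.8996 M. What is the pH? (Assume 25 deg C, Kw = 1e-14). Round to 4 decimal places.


A strong base dissociates completely, so [OH-] equals the given concentration.
pOH = -log10([OH-]) = -log10(0.8996) = 0.045951
pH = 14 - pOH = 14 - 0.045951
pH = 13.954049, rounded to 4 dp:

13.9540


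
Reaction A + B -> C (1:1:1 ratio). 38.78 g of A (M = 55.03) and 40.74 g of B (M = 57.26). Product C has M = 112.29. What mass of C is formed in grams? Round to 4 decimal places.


Find moles of each reactant; the smaller value is the limiting reagent in a 1:1:1 reaction, so moles_C equals moles of the limiter.
n_A = mass_A / M_A = 38.78 / 55.03 = 0.704707 mol
n_B = mass_B / M_B = 40.74 / 57.26 = 0.711491 mol
Limiting reagent: A (smaller), n_limiting = 0.704707 mol
mass_C = n_limiting * M_C = 0.704707 * 112.29
mass_C = 79.13154903 g, rounded to 4 dp:

79.1315 g


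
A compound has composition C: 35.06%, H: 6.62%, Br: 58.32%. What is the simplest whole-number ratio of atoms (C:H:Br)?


Assume 100 g of compound, divide each mass% by atomic mass to get moles, then normalize by the smallest to get a raw atom ratio.
Moles per 100 g: C: 35.06/12.011 = 2.919, H: 6.62/1.008 = 6.5675, Br: 58.32/79.904 = 0.7299
Raw ratio (divide by min = 0.7299): C: 3.999, H: 8.998, Br: 1.0
Multiply by 1 to clear fractions: C: 3.999 ~= 4, H: 8.998 ~= 9, Br: 1.0 ~= 1
Reduce by GCD to get the simplest whole-number ratio:

4:9:1


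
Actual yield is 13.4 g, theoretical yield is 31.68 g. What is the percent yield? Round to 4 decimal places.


% yield = 100 * actual / theoretical
% yield = 100 * 13.4 / 31.68
% yield = 42.2979798 %, rounded to 4 dp:

42.2980 %


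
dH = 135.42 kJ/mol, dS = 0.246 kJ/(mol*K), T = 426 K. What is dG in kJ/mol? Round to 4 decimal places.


Gibbs: dG = dH - T*dS (consistent units, dS already in kJ/(mol*K)).
T*dS = 426 * 0.246 = 104.796
dG = 135.42 - (104.796)
dG = 30.624 kJ/mol, rounded to 4 dp:

30.6240 kJ/mol


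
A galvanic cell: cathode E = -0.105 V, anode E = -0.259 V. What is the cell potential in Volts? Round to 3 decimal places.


Standard cell potential: E_cell = E_cathode - E_anode.
E_cell = -0.105 - (-0.259)
E_cell = 0.154 V, rounded to 3 dp:

0.154 V


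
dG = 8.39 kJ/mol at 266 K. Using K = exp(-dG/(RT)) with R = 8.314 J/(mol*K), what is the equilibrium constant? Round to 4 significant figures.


dG is in kJ/mol; multiply by 1000 to match R in J/(mol*K).
RT = 8.314 * 266 = 2211.524 J/mol
exponent = -dG*1000 / (RT) = -(8.39*1000) / 2211.524 = -3.79376394
K = exp(-3.79376394)
K = 0.022510713, rounded to 4 significant figures:

0.02251


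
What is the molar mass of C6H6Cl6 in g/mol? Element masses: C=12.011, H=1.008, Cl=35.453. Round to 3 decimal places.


M = sum(count * atomic_mass) over atoms.
M = 6*12.011 + 6*1.008 + 6*35.453
M = 72.066 + 6.048 + 212.718
M = 290.832 g/mol, rounded to 3 dp:

290.832 g/mol


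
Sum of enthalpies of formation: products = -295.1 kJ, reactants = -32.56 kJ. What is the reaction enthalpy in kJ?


dH_rxn = sum(dH_f products) - sum(dH_f reactants)
dH_rxn = -295.1 - (-32.56)
dH_rxn = -262.54 kJ:

-262.54 kJ


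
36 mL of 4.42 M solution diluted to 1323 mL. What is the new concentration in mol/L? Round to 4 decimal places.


Dilution: M1*V1 = M2*V2, solve for M2.
M2 = M1*V1 / V2
M2 = 4.42 * 36 / 1323
M2 = 159.12 / 1323
M2 = 0.12027211 mol/L, rounded to 4 dp:

0.1203 mol/L


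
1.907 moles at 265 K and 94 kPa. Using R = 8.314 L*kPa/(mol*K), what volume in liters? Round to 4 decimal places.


PV = nRT, solve for V = nRT / P.
nRT = 1.907 * 8.314 * 265 = 4201.5215
V = 4201.5215 / 94
V = 44.69703723 L, rounded to 4 dp:

44.6970 L


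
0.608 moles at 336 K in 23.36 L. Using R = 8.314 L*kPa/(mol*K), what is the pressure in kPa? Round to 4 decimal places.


PV = nRT, solve for P = nRT / V.
nRT = 0.608 * 8.314 * 336 = 1698.4504
P = 1698.4504 / 23.36
P = 72.70763699 kPa, rounded to 4 dp:

72.7076 kPa


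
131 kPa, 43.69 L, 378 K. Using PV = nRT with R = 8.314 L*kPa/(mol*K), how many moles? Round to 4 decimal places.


PV = nRT, solve for n = PV / (RT).
PV = 131 * 43.69 = 5723.39
RT = 8.314 * 378 = 3142.692
n = 5723.39 / 3142.692
n = 1.82117433 mol, rounded to 4 dp:

1.8212 mol


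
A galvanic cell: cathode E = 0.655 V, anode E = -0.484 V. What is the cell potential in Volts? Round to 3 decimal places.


Standard cell potential: E_cell = E_cathode - E_anode.
E_cell = 0.655 - (-0.484)
E_cell = 1.139 V, rounded to 3 dp:

1.139 V


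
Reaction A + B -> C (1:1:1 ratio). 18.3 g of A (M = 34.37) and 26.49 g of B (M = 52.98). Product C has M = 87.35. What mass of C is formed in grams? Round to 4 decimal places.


Find moles of each reactant; the smaller value is the limiting reagent in a 1:1:1 reaction, so moles_C equals moles of the limiter.
n_A = mass_A / M_A = 18.3 / 34.37 = 0.532441 mol
n_B = mass_B / M_B = 26.49 / 52.98 = 0.5 mol
Limiting reagent: B (smaller), n_limiting = 0.5 mol
mass_C = n_limiting * M_C = 0.5 * 87.35
mass_C = 43.675 g, rounded to 4 dp:

43.6750 g


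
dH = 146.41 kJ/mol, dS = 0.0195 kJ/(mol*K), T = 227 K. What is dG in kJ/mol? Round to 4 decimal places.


Gibbs: dG = dH - T*dS (consistent units, dS already in kJ/(mol*K)).
T*dS = 227 * 0.0195 = 4.4265
dG = 146.41 - (4.4265)
dG = 141.9835 kJ/mol, rounded to 4 dp:

141.9835 kJ/mol


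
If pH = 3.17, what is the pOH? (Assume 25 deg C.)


At 25 deg C, pH + pOH = 14.
pOH = 14 - pH = 14 - 3.17
pOH = 10.83:

10.83


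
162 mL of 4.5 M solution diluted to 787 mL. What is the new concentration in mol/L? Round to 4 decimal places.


Dilution: M1*V1 = M2*V2, solve for M2.
M2 = M1*V1 / V2
M2 = 4.5 * 162 / 787
M2 = 729.0 / 787
M2 = 0.92630241 mol/L, rounded to 4 dp:

0.9263 mol/L


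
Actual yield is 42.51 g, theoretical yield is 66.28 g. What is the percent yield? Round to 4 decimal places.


% yield = 100 * actual / theoretical
% yield = 100 * 42.51 / 66.28
% yield = 64.13699457 %, rounded to 4 dp:

64.1370 %


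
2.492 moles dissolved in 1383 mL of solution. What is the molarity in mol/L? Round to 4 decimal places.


Convert volume to liters: V_L = V_mL / 1000.
V_L = 1383 / 1000 = 1.383 L
M = n / V_L = 2.492 / 1.383
M = 1.80187997 mol/L, rounded to 4 dp:

1.8019 mol/L


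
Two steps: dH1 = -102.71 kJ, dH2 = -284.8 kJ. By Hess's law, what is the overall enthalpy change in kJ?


Hess's law: enthalpy is a state function, so add the step enthalpies.
dH_total = dH1 + dH2 = -102.71 + (-284.8)
dH_total = -387.51 kJ:

-387.51 kJ


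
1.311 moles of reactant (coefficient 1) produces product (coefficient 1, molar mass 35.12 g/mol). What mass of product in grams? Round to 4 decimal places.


Use the coefficient ratio to convert reactant moles to product moles, then multiply by the product's molar mass.
moles_P = moles_R * (coeff_P / coeff_R) = 1.311 * (1/1) = 1.311
mass_P = moles_P * M_P = 1.311 * 35.12
mass_P = 46.04232 g, rounded to 4 dp:

46.0423 g


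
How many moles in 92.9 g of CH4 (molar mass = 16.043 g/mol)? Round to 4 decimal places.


n = mass / M
n = 92.9 / 16.043
n = 5.79068753 mol, rounded to 4 dp:

5.7907 mol


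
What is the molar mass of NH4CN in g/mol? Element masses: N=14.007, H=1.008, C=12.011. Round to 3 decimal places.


M = sum(count * atomic_mass) over atoms.
M = 2*14.007 + 4*1.008 + 1*12.011
M = 28.014 + 4.032 + 12.011
M = 44.057 g/mol, rounded to 3 dp:

44.057 g/mol


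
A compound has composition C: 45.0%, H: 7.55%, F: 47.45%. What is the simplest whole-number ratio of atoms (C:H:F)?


Assume 100 g of compound, divide each mass% by atomic mass to get moles, then normalize by the smallest to get a raw atom ratio.
Moles per 100 g: C: 45.0/12.011 = 3.7466, H: 7.55/1.008 = 7.4901, F: 47.45/18.998 = 2.4976
Raw ratio (divide by min = 2.4976): C: 1.5, H: 2.999, F: 1.0
Multiply by 2 to clear fractions: C: 3.0 ~= 3, H: 5.998 ~= 6, F: 2.0 ~= 2
Reduce by GCD to get the simplest whole-number ratio:

3:6:2
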